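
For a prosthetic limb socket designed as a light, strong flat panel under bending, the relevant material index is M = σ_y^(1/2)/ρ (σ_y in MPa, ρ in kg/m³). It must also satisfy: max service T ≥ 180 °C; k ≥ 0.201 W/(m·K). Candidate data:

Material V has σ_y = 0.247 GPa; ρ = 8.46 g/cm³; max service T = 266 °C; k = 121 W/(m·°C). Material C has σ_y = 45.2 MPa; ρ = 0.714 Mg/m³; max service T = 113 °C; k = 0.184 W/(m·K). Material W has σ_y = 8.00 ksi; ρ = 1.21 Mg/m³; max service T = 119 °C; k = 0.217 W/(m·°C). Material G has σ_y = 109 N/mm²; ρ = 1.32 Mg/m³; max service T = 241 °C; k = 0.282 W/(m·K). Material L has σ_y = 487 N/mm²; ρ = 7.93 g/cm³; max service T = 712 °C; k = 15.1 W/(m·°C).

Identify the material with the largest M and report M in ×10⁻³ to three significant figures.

Screen on constraints: max service T ≥ 180 °C; k ≥ 0.201 W/(m·K). Survivors: material V, material G, material L.
Convert each candidate to consistent units, then evaluate M:
  material V: σ_y = 247.0 MPa, ρ = 8460 kg/m³
  material G: σ_y = 109.0 MPa, ρ = 1320 kg/m³
  material L: σ_y = 487.0 MPa, ρ = 7930 kg/m³
  material G: M = 7.91×10⁻³
  material L: M = 2.78×10⁻³
  material V: M = 1.86×10⁻³
Material G ranks first.

material G, M = 7.91×10⁻³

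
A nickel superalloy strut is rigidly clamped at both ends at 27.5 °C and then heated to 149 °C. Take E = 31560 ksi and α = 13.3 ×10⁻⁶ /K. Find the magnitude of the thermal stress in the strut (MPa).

E = 31560 ksi = 217.6 GPa.
ΔT = 121.5 K. Constrained thermal stress σ = E·α·ΔT = 217.6×10³ MPa × 13.3×10⁻⁶ × 121.5 = 352 MPa (compressive).

352 MPa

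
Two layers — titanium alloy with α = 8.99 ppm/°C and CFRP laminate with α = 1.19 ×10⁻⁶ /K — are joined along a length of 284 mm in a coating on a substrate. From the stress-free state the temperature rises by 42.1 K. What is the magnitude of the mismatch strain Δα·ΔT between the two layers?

Δα = |8.99 − 1.19|×10⁻⁶/K = 7.80×10⁻⁶/K.
Mismatch strain = Δα·ΔT = 7.80×10⁻⁶ × 42.1 = 3.28×10⁻⁴.

3.28×10⁻⁴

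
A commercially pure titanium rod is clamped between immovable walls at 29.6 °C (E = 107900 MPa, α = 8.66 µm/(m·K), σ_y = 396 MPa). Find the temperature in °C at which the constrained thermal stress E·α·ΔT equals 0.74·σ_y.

343 °C

E = 107900 MPa = 107.9 GPa.
E·α·ΔT = 293.0 MPa ⇒ ΔT = 293.0 / (107.9×10³ × 8.66×10⁻⁶) = 313.6 K.
T = 29.6 + 313.6 = 343.2 °C.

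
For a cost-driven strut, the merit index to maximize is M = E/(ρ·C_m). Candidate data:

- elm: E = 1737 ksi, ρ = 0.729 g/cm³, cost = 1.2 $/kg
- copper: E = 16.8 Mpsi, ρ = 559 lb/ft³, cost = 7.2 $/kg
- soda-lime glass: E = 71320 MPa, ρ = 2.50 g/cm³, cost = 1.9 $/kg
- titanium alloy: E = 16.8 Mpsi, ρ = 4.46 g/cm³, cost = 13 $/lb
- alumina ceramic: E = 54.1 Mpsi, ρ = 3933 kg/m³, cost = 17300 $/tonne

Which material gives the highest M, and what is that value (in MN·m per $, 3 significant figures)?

soda-lime glass, M = 15.0 MN·m per $

In SI units:
  elm: E = 11.98 GPa, ρ = 729.0 kg/m³, cost = 1.200 $/kg
  copper: E = 115.8 GPa, ρ = 8954 kg/m³, cost = 7.200 $/kg
  soda-lime glass: E = 71.32 GPa, ρ = 2500 kg/m³, cost = 1.900 $/kg
  titanium alloy: E = 115.8 GPa, ρ = 4460 kg/m³, cost = 28.66 $/kg
  alumina ceramic: E = 373.0 GPa, ρ = 3933 kg/m³, cost = 17.30 $/kg
  soda-lime glass: M = 15.0 MN·m per $
  elm: M = 13.7 MN·m per $
  alumina ceramic: M = 5.48 MN·m per $
  copper: M = 1.80 MN·m per $
  titanium alloy: M = 0.906 MN·m per $
The maximum is for soda-lime glass.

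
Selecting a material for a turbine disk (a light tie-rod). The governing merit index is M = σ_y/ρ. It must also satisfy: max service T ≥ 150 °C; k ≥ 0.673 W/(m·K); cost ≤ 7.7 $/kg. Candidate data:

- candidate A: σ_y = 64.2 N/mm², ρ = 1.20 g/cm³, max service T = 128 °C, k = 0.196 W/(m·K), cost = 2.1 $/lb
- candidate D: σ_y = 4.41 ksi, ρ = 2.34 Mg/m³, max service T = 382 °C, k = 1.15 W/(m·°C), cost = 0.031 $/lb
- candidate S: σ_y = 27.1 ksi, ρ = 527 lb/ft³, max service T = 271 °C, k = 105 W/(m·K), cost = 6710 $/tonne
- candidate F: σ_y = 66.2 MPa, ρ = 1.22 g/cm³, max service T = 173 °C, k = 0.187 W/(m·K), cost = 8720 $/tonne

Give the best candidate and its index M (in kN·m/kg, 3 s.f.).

candidate S, M = 22.1 kN·m/kg

Screen on constraints: max service T ≥ 150 °C; k ≥ 0.673 W/(m·K); cost ≤ 7.7 $/kg. Survivors: candidate D, candidate S.
Normalizing units and computing the index:
  candidate D: σ_y = 30.41 MPa, ρ = 2340 kg/m³
  candidate S: σ_y = 186.8 MPa, ρ = 8442 kg/m³
  candidate S: M = 22.1 kN·m/kg
  candidate D: M = 13.0 kN·m/kg
Highest index: candidate S.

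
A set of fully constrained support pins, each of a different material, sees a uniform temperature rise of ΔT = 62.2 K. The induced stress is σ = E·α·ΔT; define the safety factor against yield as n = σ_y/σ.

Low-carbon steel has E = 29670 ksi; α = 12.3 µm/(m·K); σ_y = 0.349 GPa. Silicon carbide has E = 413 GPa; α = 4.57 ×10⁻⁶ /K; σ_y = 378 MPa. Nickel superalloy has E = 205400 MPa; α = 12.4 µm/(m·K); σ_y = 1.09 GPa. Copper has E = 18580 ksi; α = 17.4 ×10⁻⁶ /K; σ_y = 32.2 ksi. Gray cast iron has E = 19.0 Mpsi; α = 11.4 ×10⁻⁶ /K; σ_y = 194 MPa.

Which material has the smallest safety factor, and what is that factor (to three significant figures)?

copper, n = 1.60

Per material, after unit conversion:
  low-carbon steel: E = 204.6, α = 12.3, σ_y = 349.0 → σ = 157 MPa, n = 2.23
  silicon carbide: E = 413.0, α = 4.57, σ_y = 378.0 → σ = 117 MPa, n = 3.22
  nickel superalloy: E = 205.4, α = 12.4, σ_y = 1090 → σ = 158 MPa, n = 6.88
  copper: E = 128.1, α = 17.4, σ_y = 222.0 → σ = 139 MPa, n = 1.60
  gray cast iron: E = 131.0, α = 11.4, σ_y = 194.0 → σ = 92.9 MPa, n = 2.09
Smallest n: copper with n = 1.60.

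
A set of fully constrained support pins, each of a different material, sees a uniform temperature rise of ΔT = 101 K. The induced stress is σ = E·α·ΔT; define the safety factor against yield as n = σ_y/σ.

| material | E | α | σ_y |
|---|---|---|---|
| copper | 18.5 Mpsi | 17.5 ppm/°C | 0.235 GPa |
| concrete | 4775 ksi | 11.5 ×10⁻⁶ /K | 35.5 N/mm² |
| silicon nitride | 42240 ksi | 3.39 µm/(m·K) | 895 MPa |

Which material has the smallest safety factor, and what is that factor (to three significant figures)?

In consistent units (E in GPa, α in ×10⁻⁶/K, σ_y in MPa):
  copper: E = 127.6, α = 17.5, σ_y = 235.0 → σ = 225 MPa, n = 1.04
  concrete: E = 32.92, α = 11.5, σ_y = 35.50 → σ = 38.2 MPa, n = 0.928
  silicon nitride: E = 291.2, α = 3.39, σ_y = 895.0 → σ = 99.7 MPa, n = 8.98
The minimum is concrete at n = 0.928.

concrete, n = 0.928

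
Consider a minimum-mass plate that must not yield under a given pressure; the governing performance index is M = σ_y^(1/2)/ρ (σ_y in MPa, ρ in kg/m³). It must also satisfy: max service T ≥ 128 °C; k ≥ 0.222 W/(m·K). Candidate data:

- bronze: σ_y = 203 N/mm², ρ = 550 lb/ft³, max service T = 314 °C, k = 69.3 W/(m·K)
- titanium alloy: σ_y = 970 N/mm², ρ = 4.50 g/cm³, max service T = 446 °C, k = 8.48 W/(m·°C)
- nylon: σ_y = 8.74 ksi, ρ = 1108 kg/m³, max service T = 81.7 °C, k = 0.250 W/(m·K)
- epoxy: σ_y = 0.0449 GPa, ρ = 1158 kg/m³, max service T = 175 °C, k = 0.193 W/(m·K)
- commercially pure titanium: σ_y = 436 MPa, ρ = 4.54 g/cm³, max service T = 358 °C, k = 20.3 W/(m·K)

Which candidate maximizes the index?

Screen on constraints: max service T ≥ 128 °C; k ≥ 0.222 W/(m·K). Survivors: bronze, titanium alloy, commercially pure titanium.
Convert each candidate to consistent units, then evaluate M:
  bronze: σ_y = 203.0 MPa, ρ = 8810 kg/m³
  titanium alloy: σ_y = 970.0 MPa, ρ = 4500 kg/m³
  commercially pure titanium: σ_y = 436.0 MPa, ρ = 4540 kg/m³
  titanium alloy: M = 6.92×10⁻³
  commercially pure titanium: M = 4.60×10⁻³
  bronze: M = 1.62×10⁻³
Titanium alloy ranks first.

titanium alloy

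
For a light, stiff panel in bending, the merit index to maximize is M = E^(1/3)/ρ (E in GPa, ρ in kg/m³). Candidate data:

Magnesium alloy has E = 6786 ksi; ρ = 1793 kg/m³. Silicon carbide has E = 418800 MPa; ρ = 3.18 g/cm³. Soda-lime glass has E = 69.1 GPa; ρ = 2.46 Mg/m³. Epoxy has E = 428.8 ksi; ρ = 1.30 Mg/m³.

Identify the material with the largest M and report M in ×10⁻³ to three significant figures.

silicon carbide, M = 2.35×10⁻³

After converting to SI:
  magnesium alloy: E = 46.79 GPa, ρ = 1793 kg/m³
  silicon carbide: E = 418.8 GPa, ρ = 3180 kg/m³
  soda-lime glass: E = 69.10 GPa, ρ = 2460 kg/m³
  epoxy: E = 2.956 GPa, ρ = 1300 kg/m³
  silicon carbide: M = 2.35×10⁻³
  magnesium alloy: M = 2.01×10⁻³
  soda-lime glass: M = 1.67×10⁻³
  epoxy: M = 1.10×10⁻³
Highest index: silicon carbide.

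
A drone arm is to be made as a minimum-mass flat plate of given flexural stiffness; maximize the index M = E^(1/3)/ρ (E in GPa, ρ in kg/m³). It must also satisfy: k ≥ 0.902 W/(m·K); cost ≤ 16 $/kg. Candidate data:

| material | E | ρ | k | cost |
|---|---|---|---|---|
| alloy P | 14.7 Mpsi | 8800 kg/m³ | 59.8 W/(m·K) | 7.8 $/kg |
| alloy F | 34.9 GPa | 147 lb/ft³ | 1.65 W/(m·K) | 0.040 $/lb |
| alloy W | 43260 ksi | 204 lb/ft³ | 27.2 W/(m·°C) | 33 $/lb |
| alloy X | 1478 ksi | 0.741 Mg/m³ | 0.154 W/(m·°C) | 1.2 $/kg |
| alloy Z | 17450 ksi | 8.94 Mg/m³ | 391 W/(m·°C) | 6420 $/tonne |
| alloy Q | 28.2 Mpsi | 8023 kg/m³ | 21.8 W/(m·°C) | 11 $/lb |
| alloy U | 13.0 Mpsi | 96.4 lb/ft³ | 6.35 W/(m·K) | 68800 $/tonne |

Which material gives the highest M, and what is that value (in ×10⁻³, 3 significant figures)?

alloy F, M = 1.39×10⁻³

Screen on constraints: k ≥ 0.902 W/(m·K); cost ≤ 16 $/kg. Survivors: alloy P, alloy F, alloy Z.
Normalizing units and computing the index:
  alloy P: E = 101.4 GPa, ρ = 8800 kg/m³
  alloy F: E = 34.90 GPa, ρ = 2355 kg/m³
  alloy Z: E = 120.3 GPa, ρ = 8940 kg/m³
  alloy F: M = 1.39×10⁻³
  alloy Z: M = 0.552×10⁻³
  alloy P: M = 0.530×10⁻³
Alloy F has the largest M.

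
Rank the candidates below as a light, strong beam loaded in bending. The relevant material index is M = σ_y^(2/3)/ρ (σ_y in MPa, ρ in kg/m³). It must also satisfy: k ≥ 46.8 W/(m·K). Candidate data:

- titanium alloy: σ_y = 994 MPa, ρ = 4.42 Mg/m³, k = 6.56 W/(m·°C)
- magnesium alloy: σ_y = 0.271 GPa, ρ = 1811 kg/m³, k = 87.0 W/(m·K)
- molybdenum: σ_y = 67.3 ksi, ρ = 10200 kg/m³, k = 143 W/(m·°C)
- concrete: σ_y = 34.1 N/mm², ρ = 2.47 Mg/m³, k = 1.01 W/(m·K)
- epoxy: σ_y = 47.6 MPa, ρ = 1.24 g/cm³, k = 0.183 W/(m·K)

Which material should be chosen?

Screen on constraints: k ≥ 46.8 W/(m·K). Survivors: magnesium alloy, molybdenum.
Putting every candidate on a common basis:
  magnesium alloy: σ_y = 271.0 MPa, ρ = 1811 kg/m³
  molybdenum: σ_y = 464.0 MPa, ρ = 10200 kg/m³
  magnesium alloy: M = 23.1×10⁻³
  molybdenum: M = 5.88×10⁻³
Highest index: magnesium alloy.

magnesium alloy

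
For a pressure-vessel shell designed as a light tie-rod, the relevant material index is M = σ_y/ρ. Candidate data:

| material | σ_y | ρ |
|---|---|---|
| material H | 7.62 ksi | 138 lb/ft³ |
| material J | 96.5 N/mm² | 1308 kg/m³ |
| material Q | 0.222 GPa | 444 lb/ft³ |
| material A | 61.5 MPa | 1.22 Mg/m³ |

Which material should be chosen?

material J

Normalizing units and computing the index:
  material H: σ_y = 52.54 MPa, ρ = 2211 kg/m³
  material J: σ_y = 96.50 MPa, ρ = 1308 kg/m³
  material Q: σ_y = 222.0 MPa, ρ = 7112 kg/m³
  material A: σ_y = 61.50 MPa, ρ = 1220 kg/m³
  material J: M = 73.8 kN·m/kg
  material A: M = 50.4 kN·m/kg
  material Q: M = 31.2 kN·m/kg
  material H: M = 23.8 kN·m/kg
Highest index: material J.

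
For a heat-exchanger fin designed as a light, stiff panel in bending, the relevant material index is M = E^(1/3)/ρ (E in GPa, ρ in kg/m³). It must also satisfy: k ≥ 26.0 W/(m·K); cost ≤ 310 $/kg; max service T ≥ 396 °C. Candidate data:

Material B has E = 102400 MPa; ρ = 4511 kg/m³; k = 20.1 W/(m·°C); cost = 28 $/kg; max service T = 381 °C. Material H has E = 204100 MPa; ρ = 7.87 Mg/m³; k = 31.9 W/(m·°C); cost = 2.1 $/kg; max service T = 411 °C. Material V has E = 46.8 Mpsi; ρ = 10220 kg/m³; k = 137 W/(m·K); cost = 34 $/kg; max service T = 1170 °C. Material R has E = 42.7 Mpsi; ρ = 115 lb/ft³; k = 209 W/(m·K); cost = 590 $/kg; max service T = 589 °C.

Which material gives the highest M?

Screen on constraints: k ≥ 26.0 W/(m·K); cost ≤ 310 $/kg; max service T ≥ 396 °C. Survivors: material H, material V.
In SI units:
  material H: E = 204.1 GPa, ρ = 7870 kg/m³
  material V: E = 322.7 GPa, ρ = 10220 kg/m³
  material H: M = 0.748×10⁻³
  material V: M = 0.671×10⁻³
Material H ranks first.

material H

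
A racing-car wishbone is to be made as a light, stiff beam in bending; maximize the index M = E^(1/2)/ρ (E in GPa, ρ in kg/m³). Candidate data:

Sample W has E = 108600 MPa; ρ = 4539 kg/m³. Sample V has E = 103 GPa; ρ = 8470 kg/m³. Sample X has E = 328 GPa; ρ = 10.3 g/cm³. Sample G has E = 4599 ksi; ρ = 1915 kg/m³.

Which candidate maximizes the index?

Normalizing units and computing the index:
  sample W: E = 108.6 GPa, ρ = 4539 kg/m³
  sample V: E = 103.0 GPa, ρ = 8470 kg/m³
  sample X: E = 328.0 GPa, ρ = 10300 kg/m³
  sample G: E = 31.71 GPa, ρ = 1915 kg/m³
  sample G: M = 2.94×10⁻³
  sample W: M = 2.30×10⁻³
  sample X: M = 1.76×10⁻³
  sample V: M = 1.20×10⁻³
The maximum is for sample G.

sample G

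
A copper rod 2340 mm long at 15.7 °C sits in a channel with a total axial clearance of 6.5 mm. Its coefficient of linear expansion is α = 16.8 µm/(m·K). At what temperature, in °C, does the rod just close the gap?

α·L₀·ΔT = 6.5 mm ⇒ ΔT = 6.5 / (16.8×10⁻⁶ × 2340.0) = 165.3 K.
T = 15.7 + 165.3 = 181.0 °C.

181 °C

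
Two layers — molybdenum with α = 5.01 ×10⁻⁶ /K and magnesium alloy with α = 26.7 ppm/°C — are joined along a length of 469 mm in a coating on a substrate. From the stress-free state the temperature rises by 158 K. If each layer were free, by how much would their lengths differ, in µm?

1610 µm

Δα = |5.01 − 26.7|×10⁻⁶/K = 21.7×10⁻⁶/K.
ΔL_mismatch = Δα·L·ΔT = 21.7×10⁻⁶ × 469.0 mm × 158.0 K = 1610 µm.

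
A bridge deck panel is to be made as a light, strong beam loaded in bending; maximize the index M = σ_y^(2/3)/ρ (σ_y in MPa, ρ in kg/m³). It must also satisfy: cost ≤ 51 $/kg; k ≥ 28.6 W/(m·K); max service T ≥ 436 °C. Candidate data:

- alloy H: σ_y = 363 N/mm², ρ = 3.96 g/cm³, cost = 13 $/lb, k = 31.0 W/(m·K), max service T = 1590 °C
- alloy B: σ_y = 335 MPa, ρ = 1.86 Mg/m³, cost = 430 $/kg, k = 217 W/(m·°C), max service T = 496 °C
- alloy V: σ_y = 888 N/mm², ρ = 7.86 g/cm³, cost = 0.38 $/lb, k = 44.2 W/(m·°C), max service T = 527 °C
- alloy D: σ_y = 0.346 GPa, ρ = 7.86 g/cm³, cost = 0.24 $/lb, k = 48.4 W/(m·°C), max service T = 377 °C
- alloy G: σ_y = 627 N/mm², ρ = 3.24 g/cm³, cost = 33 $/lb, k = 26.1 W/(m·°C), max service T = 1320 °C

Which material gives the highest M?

Screen on constraints: cost ≤ 51 $/kg; k ≥ 28.6 W/(m·K); max service T ≥ 436 °C. Survivors: alloy H, alloy V.
Convert each candidate to consistent units, then evaluate M:
  alloy H: σ_y = 363.0 MPa, ρ = 3960 kg/m³
  alloy V: σ_y = 888.0 MPa, ρ = 7860 kg/m³
  alloy H: M = 12.9×10⁻³
  alloy V: M = 11.8×10⁻³
Alloy H ranks first.

alloy H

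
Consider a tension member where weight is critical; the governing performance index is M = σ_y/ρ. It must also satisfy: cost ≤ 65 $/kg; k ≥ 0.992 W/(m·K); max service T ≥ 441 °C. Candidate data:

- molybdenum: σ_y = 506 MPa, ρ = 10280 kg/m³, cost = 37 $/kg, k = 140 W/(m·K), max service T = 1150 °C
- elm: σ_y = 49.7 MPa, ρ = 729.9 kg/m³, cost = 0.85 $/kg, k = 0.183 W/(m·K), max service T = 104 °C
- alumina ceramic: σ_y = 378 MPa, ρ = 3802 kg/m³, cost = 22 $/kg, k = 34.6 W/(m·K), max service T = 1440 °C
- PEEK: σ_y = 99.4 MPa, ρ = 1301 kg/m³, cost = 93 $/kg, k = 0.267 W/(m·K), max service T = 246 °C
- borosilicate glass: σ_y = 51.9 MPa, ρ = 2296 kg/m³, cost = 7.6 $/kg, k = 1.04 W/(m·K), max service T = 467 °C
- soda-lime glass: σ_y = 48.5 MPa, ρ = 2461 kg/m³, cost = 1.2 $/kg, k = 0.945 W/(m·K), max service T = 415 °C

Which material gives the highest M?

Screen on constraints: cost ≤ 65 $/kg; k ≥ 0.992 W/(m·K); max service T ≥ 441 °C. Survivors: molybdenum, alumina ceramic, borosilicate glass.
Evaluate M for each candidate:
  alumina ceramic: M = 99.4 kN·m/kg
  molybdenum: M = 49.2 kN·m/kg
  borosilicate glass: M = 22.6 kN·m/kg
Alumina ceramic ranks first.

alumina ceramic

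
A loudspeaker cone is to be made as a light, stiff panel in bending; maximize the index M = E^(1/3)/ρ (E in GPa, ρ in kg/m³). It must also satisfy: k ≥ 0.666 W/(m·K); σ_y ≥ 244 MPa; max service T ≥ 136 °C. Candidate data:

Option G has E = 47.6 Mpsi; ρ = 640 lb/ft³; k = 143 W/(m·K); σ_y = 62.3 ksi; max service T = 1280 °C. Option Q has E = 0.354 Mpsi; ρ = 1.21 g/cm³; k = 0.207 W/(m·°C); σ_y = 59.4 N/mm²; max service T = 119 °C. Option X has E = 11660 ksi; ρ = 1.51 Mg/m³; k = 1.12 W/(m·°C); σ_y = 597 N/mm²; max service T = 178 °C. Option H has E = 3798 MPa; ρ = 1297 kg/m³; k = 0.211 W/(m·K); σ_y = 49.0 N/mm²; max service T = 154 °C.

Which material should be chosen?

Screen on constraints: k ≥ 0.666 W/(m·K); σ_y ≥ 244 MPa; max service T ≥ 136 °C. Survivors: option G, option X.
In SI units:
  option G: E = 328.2 GPa, ρ = 10250 kg/m³
  option X: E = 80.39 GPa, ρ = 1510 kg/m³
  option X: M = 2.86×10⁻³
  option G: M = 0.673×10⁻³
Option X has the largest M.

option X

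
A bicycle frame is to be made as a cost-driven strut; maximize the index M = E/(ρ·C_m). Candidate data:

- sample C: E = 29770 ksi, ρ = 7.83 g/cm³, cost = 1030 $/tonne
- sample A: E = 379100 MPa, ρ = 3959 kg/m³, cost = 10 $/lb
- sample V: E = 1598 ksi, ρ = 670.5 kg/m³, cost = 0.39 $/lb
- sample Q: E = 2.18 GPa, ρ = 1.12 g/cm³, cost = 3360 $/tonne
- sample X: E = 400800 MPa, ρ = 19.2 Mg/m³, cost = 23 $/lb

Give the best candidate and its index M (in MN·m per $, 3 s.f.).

sample C, M = 25.5 MN·m per $

Putting every candidate on a common basis:
  sample C: E = 205.3 GPa, ρ = 7830 kg/m³, cost = 1.030 $/kg
  sample A: E = 379.1 GPa, ρ = 3959 kg/m³, cost = 22.05 $/kg
  sample V: E = 11.02 GPa, ρ = 670.5 kg/m³, cost = 0.8598 $/kg
  sample Q: E = 2.180 GPa, ρ = 1120 kg/m³, cost = 3.360 $/kg
  sample X: E = 400.8 GPa, ρ = 19200 kg/m³, cost = 50.71 $/kg
  sample C: M = 25.5 MN·m per $
  sample V: M = 19.1 MN·m per $
  sample A: M = 4.34 MN·m per $
  sample Q: M = 0.579 MN·m per $
  sample X: M = 0.412 MN·m per $
The maximum is for sample C.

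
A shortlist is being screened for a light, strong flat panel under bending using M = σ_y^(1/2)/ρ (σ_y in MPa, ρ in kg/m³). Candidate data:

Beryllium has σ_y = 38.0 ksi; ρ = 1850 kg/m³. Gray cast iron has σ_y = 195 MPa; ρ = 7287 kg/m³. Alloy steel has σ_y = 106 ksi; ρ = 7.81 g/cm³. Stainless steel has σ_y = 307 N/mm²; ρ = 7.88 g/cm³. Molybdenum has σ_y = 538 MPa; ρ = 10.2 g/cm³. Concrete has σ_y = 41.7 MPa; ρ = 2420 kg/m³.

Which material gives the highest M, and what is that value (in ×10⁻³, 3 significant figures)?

beryllium, M = 8.75×10⁻³

After converting to SI:
  beryllium: σ_y = 262.0 MPa, ρ = 1850 kg/m³
  gray cast iron: σ_y = 195.0 MPa, ρ = 7287 kg/m³
  alloy steel: σ_y = 730.8 MPa, ρ = 7810 kg/m³
  stainless steel: σ_y = 307.0 MPa, ρ = 7880 kg/m³
  molybdenum: σ_y = 538.0 MPa, ρ = 10200 kg/m³
  concrete: σ_y = 41.70 MPa, ρ = 2420 kg/m³
  beryllium: M = 8.75×10⁻³
  alloy steel: M = 3.46×10⁻³
  concrete: M = 2.67×10⁻³
  molybdenum: M = 2.27×10⁻³
  stainless steel: M = 2.22×10⁻³
  gray cast iron: M = 1.92×10⁻³
The maximum is for beryllium.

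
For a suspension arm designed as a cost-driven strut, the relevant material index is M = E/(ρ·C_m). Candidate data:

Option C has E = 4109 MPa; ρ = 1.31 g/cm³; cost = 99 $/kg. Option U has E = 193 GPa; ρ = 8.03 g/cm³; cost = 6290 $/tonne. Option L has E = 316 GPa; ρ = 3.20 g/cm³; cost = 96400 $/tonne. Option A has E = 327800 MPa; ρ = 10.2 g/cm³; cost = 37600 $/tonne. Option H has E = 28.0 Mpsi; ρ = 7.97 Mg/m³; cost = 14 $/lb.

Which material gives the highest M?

option U

In SI units:
  option C: E = 4.109 GPa, ρ = 1310 kg/m³, cost = 99.00 $/kg
  option U: E = 193.0 GPa, ρ = 8030 kg/m³, cost = 6.290 $/kg
  option L: E = 316.0 GPa, ρ = 3200 kg/m³, cost = 96.40 $/kg
  option A: E = 327.8 GPa, ρ = 10200 kg/m³, cost = 37.60 $/kg
  option H: E = 193.1 GPa, ρ = 7970 kg/m³, cost = 30.86 $/kg
  option U: M = 3.82 MN·m per $
  option L: M = 1.02 MN·m per $
  option A: M = 0.855 MN·m per $
  option H: M = 0.785 MN·m per $
  option C: M = 0.0317 MN·m per $
Option U has the largest M.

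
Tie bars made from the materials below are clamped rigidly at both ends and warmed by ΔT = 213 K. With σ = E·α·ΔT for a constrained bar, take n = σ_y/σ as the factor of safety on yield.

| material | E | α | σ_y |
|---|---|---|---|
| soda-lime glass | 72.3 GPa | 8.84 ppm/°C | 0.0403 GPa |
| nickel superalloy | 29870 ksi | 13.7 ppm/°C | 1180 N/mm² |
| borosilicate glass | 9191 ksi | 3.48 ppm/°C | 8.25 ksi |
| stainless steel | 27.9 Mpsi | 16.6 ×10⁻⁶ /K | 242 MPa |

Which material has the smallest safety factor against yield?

Converting E to GPa, α to ×10⁻⁶/K, σ_y to MPa, then σ and n for each:
  soda-lime glass: E = 72.30, α = 8.84, σ_y = 40.30 → σ = 136 MPa, n = 0.296
  nickel superalloy: E = 205.9, α = 13.7, σ_y = 1180 → σ = 601 MPa, n = 1.96
  borosilicate glass: E = 63.37, α = 3.48, σ_y = 56.88 → σ = 47.0 MPa, n = 1.21
  stainless steel: E = 192.4, α = 16.6, σ_y = 242.0 → σ = 680 MPa, n = 0.356
Soda-lime glass has the lowest safety factor, n = 0.296.

soda-lime glass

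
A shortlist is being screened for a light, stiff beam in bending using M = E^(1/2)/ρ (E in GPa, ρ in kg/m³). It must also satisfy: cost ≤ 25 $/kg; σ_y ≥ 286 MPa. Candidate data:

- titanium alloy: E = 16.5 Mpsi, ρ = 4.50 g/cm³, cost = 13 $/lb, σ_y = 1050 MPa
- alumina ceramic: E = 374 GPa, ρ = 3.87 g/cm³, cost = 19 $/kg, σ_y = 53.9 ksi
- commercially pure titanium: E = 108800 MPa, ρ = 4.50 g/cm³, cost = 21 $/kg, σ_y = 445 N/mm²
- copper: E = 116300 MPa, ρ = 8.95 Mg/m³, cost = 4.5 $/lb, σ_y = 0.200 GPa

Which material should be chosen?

alumina ceramic

Screen on constraints: cost ≤ 25 $/kg; σ_y ≥ 286 MPa. Survivors: alumina ceramic, commercially pure titanium.
Normalizing units and computing the index:
  alumina ceramic: E = 374.0 GPa, ρ = 3870 kg/m³
  commercially pure titanium: E = 108.8 GPa, ρ = 4500 kg/m³
  alumina ceramic: M = 5.00×10⁻³
  commercially pure titanium: M = 2.32×10⁻³
Alumina ceramic ranks first.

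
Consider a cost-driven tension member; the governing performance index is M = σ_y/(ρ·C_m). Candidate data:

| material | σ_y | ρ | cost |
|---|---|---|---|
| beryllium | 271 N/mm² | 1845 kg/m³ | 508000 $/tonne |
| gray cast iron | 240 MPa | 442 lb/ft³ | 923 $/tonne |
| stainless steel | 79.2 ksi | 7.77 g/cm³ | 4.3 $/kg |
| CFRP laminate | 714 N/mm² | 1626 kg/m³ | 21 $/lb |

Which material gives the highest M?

In SI units:
  beryllium: σ_y = 271.0 MPa, ρ = 1845 kg/m³, cost = 508.0 $/kg
  gray cast iron: σ_y = 240.0 MPa, ρ = 7080 kg/m³, cost = 0.9230 $/kg
  stainless steel: σ_y = 546.1 MPa, ρ = 7770 kg/m³, cost = 4.300 $/kg
  CFRP laminate: σ_y = 714.0 MPa, ρ = 1626 kg/m³, cost = 46.30 $/kg
  gray cast iron: M = 36.7 kN·m per $
  stainless steel: M = 16.3 kN·m per $
  CFRP laminate: M = 9.48 kN·m per $
  beryllium: M = 0.289 kN·m per $
Gray cast iron has the largest M.

gray cast iron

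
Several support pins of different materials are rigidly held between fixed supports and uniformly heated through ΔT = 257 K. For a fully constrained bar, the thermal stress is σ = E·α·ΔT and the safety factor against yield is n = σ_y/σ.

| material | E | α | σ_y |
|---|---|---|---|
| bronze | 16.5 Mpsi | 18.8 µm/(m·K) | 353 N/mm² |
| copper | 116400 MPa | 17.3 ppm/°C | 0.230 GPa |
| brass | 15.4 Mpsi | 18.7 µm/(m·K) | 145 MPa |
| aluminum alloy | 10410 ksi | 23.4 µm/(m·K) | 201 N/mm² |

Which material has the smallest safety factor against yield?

brass

Per material, after unit conversion:
  bronze: E = 113.8, α = 18.8, σ_y = 353.0 → σ = 550 MPa, n = 0.642
  copper: E = 116.4, α = 17.3, σ_y = 230.0 → σ = 518 MPa, n = 0.444
  brass: E = 106.2, α = 18.7, σ_y = 145.0 → σ = 510 MPa, n = 0.284
  aluminum alloy: E = 71.77, α = 23.4, σ_y = 201.0 → σ = 432 MPa, n = 0.466
Brass has the lowest safety factor, n = 0.284.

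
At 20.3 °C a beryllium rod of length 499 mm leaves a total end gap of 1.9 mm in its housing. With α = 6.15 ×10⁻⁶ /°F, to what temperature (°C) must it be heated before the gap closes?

364 °C

α = 6.15×10⁻⁶/°F × 9/5 = 11.1×10⁻⁶/K.
α·L₀·ΔT = 1.9 mm ⇒ ΔT = 1.9 / (11.1×10⁻⁶ × 499.0) = 344.0 K.
T = 20.3 + 344.0 = 364.3 °C.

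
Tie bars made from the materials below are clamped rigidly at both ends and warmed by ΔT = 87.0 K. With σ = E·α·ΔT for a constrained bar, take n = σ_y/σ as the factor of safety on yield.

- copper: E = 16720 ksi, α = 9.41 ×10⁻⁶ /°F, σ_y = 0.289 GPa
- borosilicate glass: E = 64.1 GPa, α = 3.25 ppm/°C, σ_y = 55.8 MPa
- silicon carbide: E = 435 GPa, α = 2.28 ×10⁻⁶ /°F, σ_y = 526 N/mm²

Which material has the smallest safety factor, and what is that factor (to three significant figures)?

copper, n = 1.70

In consistent units (E in GPa, α in ×10⁻⁶/K, σ_y in MPa):
  copper: E = 115.3, α = 16.9, σ_y = 289.0 → σ = 170 MPa, n = 1.70
  borosilicate glass: E = 64.10, α = 3.25, σ_y = 55.80 → σ = 18.1 MPa, n = 3.08
  silicon carbide: E = 435.0, α = 4.10, σ_y = 526.0 → σ = 155 MPa, n = 3.39
The minimum is copper at n = 1.70.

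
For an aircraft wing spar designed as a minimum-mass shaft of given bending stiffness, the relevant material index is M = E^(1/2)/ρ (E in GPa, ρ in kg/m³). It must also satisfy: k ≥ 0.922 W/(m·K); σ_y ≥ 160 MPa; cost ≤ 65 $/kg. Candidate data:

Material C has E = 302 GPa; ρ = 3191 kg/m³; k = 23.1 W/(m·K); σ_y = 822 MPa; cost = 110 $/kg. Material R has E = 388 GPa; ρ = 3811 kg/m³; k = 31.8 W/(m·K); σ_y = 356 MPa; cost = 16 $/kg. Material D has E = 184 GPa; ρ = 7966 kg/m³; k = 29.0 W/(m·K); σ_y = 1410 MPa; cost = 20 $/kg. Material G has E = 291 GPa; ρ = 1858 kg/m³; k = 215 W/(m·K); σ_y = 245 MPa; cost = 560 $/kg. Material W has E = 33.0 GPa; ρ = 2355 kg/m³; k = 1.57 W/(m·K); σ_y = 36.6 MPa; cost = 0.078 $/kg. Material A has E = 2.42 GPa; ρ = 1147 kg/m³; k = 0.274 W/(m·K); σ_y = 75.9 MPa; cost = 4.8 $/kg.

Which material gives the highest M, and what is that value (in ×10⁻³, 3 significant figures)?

Screen on constraints: k ≥ 0.922 W/(m·K); σ_y ≥ 160 MPa; cost ≤ 65 $/kg. Survivors: material R, material D.
Computing M directly (units already consistent):
  material R: M = 5.17×10⁻³
  material D: M = 1.70×10⁻³
Highest index: material R.

material R, M = 5.17×10⁻³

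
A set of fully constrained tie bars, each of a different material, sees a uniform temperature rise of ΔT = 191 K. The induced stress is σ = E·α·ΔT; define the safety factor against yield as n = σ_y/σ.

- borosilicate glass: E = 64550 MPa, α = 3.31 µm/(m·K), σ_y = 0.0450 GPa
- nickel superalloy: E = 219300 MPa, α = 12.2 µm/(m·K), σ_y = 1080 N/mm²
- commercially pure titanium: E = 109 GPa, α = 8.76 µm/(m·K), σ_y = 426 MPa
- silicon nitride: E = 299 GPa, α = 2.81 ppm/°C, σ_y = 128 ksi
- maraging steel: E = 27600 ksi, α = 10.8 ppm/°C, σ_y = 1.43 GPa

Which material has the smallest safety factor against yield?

With everything in SI (GPa, ×10⁻⁶/K, MPa):
  borosilicate glass: E = 64.55, α = 3.31, σ_y = 45.00 → σ = 40.8 MPa, n = 1.10
  nickel superalloy: E = 219.3, α = 12.2, σ_y = 1080 → σ = 511 MPa, n = 2.11
  commercially pure titanium: E = 109.0, α = 8.76, σ_y = 426.0 → σ = 182 MPa, n = 2.34
  silicon nitride: E = 299.0, α = 2.81, σ_y = 882.5 → σ = 160 MPa, n = 5.50
  maraging steel: E = 190.3, α = 10.8, σ_y = 1430 → σ = 393 MPa, n = 3.64
Borosilicate glass has the lowest safety factor, n = 1.10.

borosilicate glass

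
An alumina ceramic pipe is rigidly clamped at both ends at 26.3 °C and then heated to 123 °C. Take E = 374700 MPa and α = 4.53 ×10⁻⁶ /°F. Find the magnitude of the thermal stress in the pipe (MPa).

295 MPa

E = 374700 MPa = 374.7 GPa.
α = 4.53×10⁻⁶/°F × 9/5 = 8.15×10⁻⁶/K.
ΔT = 96.70 K. Constrained thermal stress σ = E·α·ΔT = 374.7×10³ MPa × 8.15×10⁻⁶ × 96.70 = 295 MPa (compressive).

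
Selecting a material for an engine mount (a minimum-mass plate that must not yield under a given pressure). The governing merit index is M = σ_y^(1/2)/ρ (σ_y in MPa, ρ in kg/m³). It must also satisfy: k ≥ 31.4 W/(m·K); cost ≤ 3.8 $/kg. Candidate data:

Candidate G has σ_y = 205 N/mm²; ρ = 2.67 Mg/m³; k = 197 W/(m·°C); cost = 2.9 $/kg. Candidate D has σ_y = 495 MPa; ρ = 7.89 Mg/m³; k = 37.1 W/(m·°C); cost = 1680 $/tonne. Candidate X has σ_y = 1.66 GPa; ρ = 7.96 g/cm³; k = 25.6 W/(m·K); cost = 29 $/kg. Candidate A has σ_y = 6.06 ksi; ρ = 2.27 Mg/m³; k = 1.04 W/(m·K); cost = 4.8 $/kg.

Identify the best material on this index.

Screen on constraints: k ≥ 31.4 W/(m·K); cost ≤ 3.8 $/kg. Survivors: candidate G, candidate D.
After converting to SI:
  candidate G: σ_y = 205.0 MPa, ρ = 2670 kg/m³
  candidate D: σ_y = 495.0 MPa, ρ = 7890 kg/m³
  candidate G: M = 5.36×10⁻³
  candidate D: M = 2.82×10⁻³
Candidate G has the largest M.

candidate G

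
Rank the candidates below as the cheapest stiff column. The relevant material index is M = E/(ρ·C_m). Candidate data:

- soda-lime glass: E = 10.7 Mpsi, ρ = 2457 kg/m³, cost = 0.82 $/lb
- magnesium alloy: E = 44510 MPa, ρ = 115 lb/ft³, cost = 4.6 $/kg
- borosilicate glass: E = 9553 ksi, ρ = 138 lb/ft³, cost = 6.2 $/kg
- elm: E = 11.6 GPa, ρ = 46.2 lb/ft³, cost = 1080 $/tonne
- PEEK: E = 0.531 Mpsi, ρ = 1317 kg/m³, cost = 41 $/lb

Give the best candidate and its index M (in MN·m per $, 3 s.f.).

soda-lime glass, M = 16.6 MN·m per $

In SI units:
  soda-lime glass: E = 73.77 GPa, ρ = 2457 kg/m³, cost = 1.808 $/kg
  magnesium alloy: E = 44.51 GPa, ρ = 1842 kg/m³, cost = 4.600 $/kg
  borosilicate glass: E = 65.87 GPa, ρ = 2211 kg/m³, cost = 6.200 $/kg
  elm: E = 11.60 GPa, ρ = 740.1 kg/m³, cost = 1.080 $/kg
  PEEK: E = 3.661 GPa, ρ = 1317 kg/m³, cost = 90.39 $/kg
  soda-lime glass: M = 16.6 MN·m per $
  elm: M = 14.5 MN·m per $
  magnesium alloy: M = 5.25 MN·m per $
  borosilicate glass: M = 4.81 MN·m per $
  PEEK: M = 0.0308 MN·m per $
The maximum is for soda-lime glass.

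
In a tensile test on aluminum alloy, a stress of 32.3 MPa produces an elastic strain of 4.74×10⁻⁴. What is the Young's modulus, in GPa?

E = σ/ε = 32.3 MPa / 4.74×10⁻⁴ = 68140 MPa = 68.1 GPa.

68.1 GPa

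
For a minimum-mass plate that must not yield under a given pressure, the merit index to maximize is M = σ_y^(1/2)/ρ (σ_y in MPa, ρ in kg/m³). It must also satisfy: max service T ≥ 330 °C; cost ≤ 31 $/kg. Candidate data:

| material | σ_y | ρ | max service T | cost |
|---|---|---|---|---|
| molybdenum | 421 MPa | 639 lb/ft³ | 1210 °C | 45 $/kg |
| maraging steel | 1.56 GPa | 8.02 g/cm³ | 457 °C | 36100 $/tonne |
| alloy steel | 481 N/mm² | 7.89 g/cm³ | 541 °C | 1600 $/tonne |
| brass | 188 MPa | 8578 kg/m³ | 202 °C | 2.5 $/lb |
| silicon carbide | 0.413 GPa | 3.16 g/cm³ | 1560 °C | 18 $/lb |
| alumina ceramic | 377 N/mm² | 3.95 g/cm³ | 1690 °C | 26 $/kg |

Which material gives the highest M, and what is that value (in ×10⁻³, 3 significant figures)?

Screen on constraints: max service T ≥ 330 °C; cost ≤ 31 $/kg. Survivors: alloy steel, alumina ceramic.
In SI units:
  alloy steel: σ_y = 481.0 MPa, ρ = 7890 kg/m³
  alumina ceramic: σ_y = 377.0 MPa, ρ = 3950 kg/m³
  alumina ceramic: M = 4.92×10⁻³
  alloy steel: M = 2.78×10⁻³
The maximum is for alumina ceramic.

alumina ceramic, M = 4.92×10⁻³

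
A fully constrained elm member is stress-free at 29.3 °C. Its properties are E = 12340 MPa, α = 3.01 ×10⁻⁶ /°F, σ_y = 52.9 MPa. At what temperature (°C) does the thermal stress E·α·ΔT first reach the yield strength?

E = 12340 MPa = 12.34 GPa.
α = 3.01×10⁻⁶/°F × 9/5 = 5.42×10⁻⁶/K.
E·α·ΔT = 52.90 MPa ⇒ ΔT = 52.90 / (12.34×10³ × 5.42×10⁻⁶) = 791.2 K.
T = 29.3 + 791.2 = 820.5 °C.

821 °C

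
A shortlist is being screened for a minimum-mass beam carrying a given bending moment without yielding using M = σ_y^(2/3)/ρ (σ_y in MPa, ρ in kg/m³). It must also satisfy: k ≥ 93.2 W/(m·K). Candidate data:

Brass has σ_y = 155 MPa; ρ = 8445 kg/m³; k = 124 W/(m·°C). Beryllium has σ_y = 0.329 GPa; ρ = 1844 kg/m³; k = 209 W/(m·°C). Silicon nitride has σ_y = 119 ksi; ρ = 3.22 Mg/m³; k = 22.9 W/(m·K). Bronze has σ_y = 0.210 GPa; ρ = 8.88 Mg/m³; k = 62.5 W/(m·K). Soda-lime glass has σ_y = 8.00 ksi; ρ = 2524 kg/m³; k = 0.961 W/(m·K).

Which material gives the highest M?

beryllium

Screen on constraints: k ≥ 93.2 W/(m·K). Survivors: brass, beryllium.
Putting every candidate on a common basis:
  brass: σ_y = 155.0 MPa, ρ = 8445 kg/m³
  beryllium: σ_y = 329.0 MPa, ρ = 1844 kg/m³
  beryllium: M = 25.8×10⁻³
  brass: M = 3.42×10⁻³
Highest index: beryllium.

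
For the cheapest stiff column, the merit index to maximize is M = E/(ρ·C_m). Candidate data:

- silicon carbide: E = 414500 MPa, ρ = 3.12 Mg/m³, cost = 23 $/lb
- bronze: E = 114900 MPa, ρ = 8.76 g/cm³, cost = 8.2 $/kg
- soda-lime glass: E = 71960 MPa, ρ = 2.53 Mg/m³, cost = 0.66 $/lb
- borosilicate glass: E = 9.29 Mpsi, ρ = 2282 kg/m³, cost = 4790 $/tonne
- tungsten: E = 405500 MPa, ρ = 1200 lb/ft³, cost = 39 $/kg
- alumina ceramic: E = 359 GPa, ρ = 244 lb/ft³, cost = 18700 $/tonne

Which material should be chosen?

Putting every candidate on a common basis:
  silicon carbide: E = 414.5 GPa, ρ = 3120 kg/m³, cost = 50.71 $/kg
  bronze: E = 114.9 GPa, ρ = 8760 kg/m³, cost = 8.200 $/kg
  soda-lime glass: E = 71.96 GPa, ρ = 2530 kg/m³, cost = 1.455 $/kg
  borosilicate glass: E = 64.05 GPa, ρ = 2282 kg/m³, cost = 4.790 $/kg
  tungsten: E = 405.5 GPa, ρ = 19220 kg/m³, cost = 39.00 $/kg
  alumina ceramic: E = 359.0 GPa, ρ = 3909 kg/m³, cost = 18.70 $/kg
  soda-lime glass: M = 19.5 MN·m per $
  borosilicate glass: M = 5.86 MN·m per $
  alumina ceramic: M = 4.91 MN·m per $
  silicon carbide: M = 2.62 MN·m per $
  bronze: M = 1.60 MN·m per $
  tungsten: M = 0.541 MN·m per $
Highest index: soda-lime glass.

soda-lime glass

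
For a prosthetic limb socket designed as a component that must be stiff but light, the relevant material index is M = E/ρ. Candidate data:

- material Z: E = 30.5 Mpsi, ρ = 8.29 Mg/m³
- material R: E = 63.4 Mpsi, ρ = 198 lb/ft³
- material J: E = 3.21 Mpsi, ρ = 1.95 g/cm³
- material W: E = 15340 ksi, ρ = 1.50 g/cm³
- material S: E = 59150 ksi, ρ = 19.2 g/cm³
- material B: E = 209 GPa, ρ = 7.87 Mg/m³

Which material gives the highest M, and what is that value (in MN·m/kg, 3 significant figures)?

Convert each candidate to consistent units, then evaluate M:
  material Z: E = 210.3 GPa, ρ = 8290 kg/m³
  material R: E = 437.1 GPa, ρ = 3172 kg/m³
  material J: E = 22.13 GPa, ρ = 1950 kg/m³
  material W: E = 105.8 GPa, ρ = 1500 kg/m³
  material S: E = 407.8 GPa, ρ = 19200 kg/m³
  material B: E = 209.0 GPa, ρ = 7870 kg/m³
  material R: M = 138 MN·m/kg
  material W: M = 70.5 MN·m/kg
  material B: M = 26.6 MN·m/kg
  material Z: M = 25.4 MN·m/kg
  material S: M = 21.2 MN·m/kg
  material J: M = 11.3 MN·m/kg
Highest index: material R.

material R, M = 138 MN·m/kg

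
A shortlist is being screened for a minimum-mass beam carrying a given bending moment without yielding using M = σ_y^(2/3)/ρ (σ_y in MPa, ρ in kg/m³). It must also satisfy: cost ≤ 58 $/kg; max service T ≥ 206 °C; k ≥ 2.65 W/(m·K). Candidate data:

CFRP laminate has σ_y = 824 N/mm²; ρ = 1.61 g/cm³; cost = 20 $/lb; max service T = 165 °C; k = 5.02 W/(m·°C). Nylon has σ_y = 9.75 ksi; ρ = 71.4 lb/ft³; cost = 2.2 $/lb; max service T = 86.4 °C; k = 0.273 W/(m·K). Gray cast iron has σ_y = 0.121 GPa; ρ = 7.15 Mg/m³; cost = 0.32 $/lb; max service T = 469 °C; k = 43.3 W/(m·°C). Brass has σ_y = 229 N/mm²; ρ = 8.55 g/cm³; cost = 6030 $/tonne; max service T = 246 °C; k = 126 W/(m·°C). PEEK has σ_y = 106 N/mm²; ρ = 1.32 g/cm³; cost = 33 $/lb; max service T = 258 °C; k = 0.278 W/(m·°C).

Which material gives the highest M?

Screen on constraints: cost ≤ 58 $/kg; max service T ≥ 206 °C; k ≥ 2.65 W/(m·K). Survivors: gray cast iron, brass.
Convert each candidate to consistent units, then evaluate M:
  gray cast iron: σ_y = 121.0 MPa, ρ = 7150 kg/m³
  brass: σ_y = 229.0 MPa, ρ = 8550 kg/m³
  brass: M = 4.38×10⁻³
  gray cast iron: M = 3.42×10⁻³
Brass has the largest M.

brass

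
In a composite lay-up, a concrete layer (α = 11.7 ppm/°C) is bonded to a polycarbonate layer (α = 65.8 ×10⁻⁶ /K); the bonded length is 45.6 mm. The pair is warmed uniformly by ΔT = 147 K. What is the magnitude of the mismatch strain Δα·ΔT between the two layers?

7.95×10⁻³

Δα = |11.7 − 65.8|×10⁻⁶/K = 54.1×10⁻⁶/K.
Mismatch strain = Δα·ΔT = 54.1×10⁻⁶ × 147.0 = 7.95×10⁻³.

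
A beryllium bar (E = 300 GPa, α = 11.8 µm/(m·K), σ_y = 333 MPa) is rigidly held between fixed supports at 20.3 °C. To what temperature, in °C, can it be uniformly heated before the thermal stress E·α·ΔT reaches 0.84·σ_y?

99.3 °C

E·α·ΔT = 279.7 MPa ⇒ ΔT = 279.7 / (300.0×10³ × 11.8×10⁻⁶) = 79.02 K.
T = 20.3 + 79.02 = 99.32 °C.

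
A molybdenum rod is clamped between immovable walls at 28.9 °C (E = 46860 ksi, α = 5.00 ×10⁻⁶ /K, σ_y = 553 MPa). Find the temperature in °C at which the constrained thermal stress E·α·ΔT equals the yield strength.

E = 46860 ksi = 323.1 GPa.
E·α·ΔT = 553.0 MPa ⇒ ΔT = 553.0 / (323.1×10³ × 5.00×10⁻⁶) = 342.3 K.
T = 28.9 + 342.3 = 371.2 °C.

371 °C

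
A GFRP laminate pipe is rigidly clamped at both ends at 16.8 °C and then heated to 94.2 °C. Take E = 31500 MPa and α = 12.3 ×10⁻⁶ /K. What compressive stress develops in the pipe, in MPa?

E = 31500 MPa = 31.50 GPa.
ΔT = 77.40 K. Constrained thermal stress σ = E·α·ΔT = 31.50×10³ MPa × 12.3×10⁻⁶ × 77.40 = 30.0 MPa (compressive).

30.0 MPa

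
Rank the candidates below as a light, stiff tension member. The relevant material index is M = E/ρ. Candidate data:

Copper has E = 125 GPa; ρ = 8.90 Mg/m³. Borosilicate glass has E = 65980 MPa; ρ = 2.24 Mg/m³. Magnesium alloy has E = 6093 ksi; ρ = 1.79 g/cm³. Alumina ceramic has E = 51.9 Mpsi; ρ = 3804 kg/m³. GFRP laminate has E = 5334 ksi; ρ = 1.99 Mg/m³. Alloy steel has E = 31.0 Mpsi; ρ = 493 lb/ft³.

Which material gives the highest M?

After converting to SI:
  copper: E = 125.0 GPa, ρ = 8900 kg/m³
  borosilicate glass: E = 65.98 GPa, ρ = 2240 kg/m³
  magnesium alloy: E = 42.01 GPa, ρ = 1790 kg/m³
  alumina ceramic: E = 357.8 GPa, ρ = 3804 kg/m³
  GFRP laminate: E = 36.78 GPa, ρ = 1990 kg/m³
  alloy steel: E = 213.7 GPa, ρ = 7897 kg/m³
  alumina ceramic: M = 94.1 MN·m/kg
  borosilicate glass: M = 29.5 MN·m/kg
  alloy steel: M = 27.1 MN·m/kg
  magnesium alloy: M = 23.5 MN·m/kg
  GFRP laminate: M = 18.5 MN·m/kg
  copper: M = 14.0 MN·m/kg
The maximum is for alumina ceramic.

alumina ceramic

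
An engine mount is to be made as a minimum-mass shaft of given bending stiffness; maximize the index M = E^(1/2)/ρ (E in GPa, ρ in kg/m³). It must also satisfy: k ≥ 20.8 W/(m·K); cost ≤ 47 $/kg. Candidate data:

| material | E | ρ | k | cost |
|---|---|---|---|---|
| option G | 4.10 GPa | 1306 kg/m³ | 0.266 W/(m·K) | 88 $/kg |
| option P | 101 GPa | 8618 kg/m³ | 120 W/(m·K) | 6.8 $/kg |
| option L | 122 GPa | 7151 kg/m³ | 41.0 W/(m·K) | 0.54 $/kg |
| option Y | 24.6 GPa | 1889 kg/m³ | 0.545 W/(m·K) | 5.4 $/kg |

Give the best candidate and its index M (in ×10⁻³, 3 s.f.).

option L, M = 1.54×10⁻³

Screen on constraints: k ≥ 20.8 W/(m·K); cost ≤ 47 $/kg. Survivors: option P, option L.
Per-candidate index values:
  option L: M = 1.54×10⁻³
  option P: M = 1.17×10⁻³
Highest index: option L.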